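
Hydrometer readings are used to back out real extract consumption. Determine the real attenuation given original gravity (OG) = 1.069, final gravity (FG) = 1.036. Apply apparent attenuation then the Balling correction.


AA = (OG−FG)/(OG−1)·100;  RA = AA·0.8192
AA = (1.069 − 1.036)/(1.069 − 1)·100 = 47.8261
RA = 47.8261·0.8192

39.1791 %


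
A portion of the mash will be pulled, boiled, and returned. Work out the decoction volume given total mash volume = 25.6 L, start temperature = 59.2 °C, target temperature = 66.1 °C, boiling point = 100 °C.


V_dec = V_total·(T_target − T_start)/(T_boil − T_start)
V_dec = 25.6·(66.1 − 59.2)/(100 − 59.2)

4.3294 L


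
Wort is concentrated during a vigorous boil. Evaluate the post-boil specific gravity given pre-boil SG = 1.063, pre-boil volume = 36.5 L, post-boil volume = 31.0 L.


SG_post = 1 + (SG_pre − 1)·V_pre/V_post
pts_pre = (1.063 − 1)·1000 = 63.0000
pts_post = 63.0000·36.5/31.0 = 74.1774
SG_post = 1 + 74.1774/1000

1.0742


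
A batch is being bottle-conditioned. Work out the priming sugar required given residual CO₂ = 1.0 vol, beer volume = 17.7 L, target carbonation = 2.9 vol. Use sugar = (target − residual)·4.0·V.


sugar = (2.9 − 1.0)·4.0·17.7

134.5200 g


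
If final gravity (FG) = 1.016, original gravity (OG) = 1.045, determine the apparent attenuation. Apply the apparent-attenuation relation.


AA = (OG − FG)/(OG − 1) · 100
AA = (1.045 − 1.016)/(1.045 − 1) · 100

64.4444 %


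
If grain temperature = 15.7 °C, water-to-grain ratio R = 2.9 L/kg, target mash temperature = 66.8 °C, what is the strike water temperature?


T_strike = (0.41/R)·(T_mash − T_grain) + T_mash
T_strike = (0.41/2.9)·(66.8 − 15.7) + 66.8

74.0245 °C


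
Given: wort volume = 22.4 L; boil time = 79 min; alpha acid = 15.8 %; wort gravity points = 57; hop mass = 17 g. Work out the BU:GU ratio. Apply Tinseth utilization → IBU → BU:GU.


U = 1.65·0.000125^(GP/1000)·(1−e^(−0.04t))/4.15;  IBU = (α/100)·m·U·1000/V;  BU:GU = IBU/GP
U = 1.65·0.000125^(57/1000)·(1−e^(−0.04·79))/4.15 = 0.2281
IBU = (15.8/100)·17·0.2281·1000/22.4 = 27.3521
BU:GU = 27.3521/57

0.4799


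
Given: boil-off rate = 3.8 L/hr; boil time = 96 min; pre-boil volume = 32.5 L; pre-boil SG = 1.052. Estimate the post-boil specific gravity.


V_post = V_pre − rate·(t/60);  SG_post = 1 + (SG_pre−1)·V_pre/V_post
V_post = 32.5 − 3.8·(96/60) = 26.4200
SG_post = 1 + (1.052 − 1)·32.5/26.4200

1.0640


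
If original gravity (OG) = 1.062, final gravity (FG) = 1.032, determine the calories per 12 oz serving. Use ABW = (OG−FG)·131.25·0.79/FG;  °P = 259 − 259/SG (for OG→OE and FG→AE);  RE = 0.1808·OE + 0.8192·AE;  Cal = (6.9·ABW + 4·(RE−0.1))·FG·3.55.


ABW = (1.062 − 1.032)·131.25·0.79/1.032 = 3.0142
OE = 259 − 259/1.062 = 15.1205 °P
AE = 259 − 259/1.032 = 8.0310 °P
RE = 0.1808·15.1205 + 0.8192·8.0310 = 9.3128 °P
Cal = (6.9·3.0142 + 4·(9.3128−0.1))·1.032·3.55

211.2027 kcal


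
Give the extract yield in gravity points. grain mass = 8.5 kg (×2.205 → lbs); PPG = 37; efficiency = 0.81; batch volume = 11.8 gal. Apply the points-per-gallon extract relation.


points = lbs × PPG × eff / vol
lbs = 8.5 × 2.205 = 18.7425
points = 18.7425 × 37 × 0.81 / 11.8

47.6028 points


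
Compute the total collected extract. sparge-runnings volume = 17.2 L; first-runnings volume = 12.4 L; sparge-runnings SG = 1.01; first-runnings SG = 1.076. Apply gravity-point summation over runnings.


total = Σ (SG_i − 1)·1000·V_i
first = (1.076 − 1)·1000·12.4 = 942.4000
sparge = (1.01 − 1)·1000·17.2 = 172.0000
total = 942.4000 + 172.0000

1114.4000 gravity·L


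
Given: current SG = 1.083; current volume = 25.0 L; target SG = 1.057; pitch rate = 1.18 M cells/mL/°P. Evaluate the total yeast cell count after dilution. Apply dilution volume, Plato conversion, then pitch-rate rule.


V_w = V·((SG_c−1)/(SG_t−1)−1);  °P = 259 − 259/SG_t;  cells = rate·(V+V_w)·°P
V_w = 25.0·((1.083−1)/(1.057−1)−1) = 11.4035
V_final = 25.0 + 11.4035 = 36.4035
°P = 259 − 259/1.057 = 13.9669
cells = 1.18·36.4035·13.9669

599.9636 billion cells


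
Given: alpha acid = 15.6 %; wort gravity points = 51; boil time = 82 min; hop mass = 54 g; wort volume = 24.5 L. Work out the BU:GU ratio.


U = 1.65·0.000125^(GP/1000)·(1−e^(−0.04t))/4.15;  IBU = (α/100)·m·U·1000/V;  BU:GU = IBU/GP
U = 1.65·0.000125^(51/1000)·(1−e^(−0.04·82))/4.15 = 0.2419
IBU = (15.6/100)·54·0.2419·1000/24.5 = 83.1904
BU:GU = 83.1904/51

1.6312


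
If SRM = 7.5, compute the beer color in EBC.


EBC = SRM · 1.97
EBC = 7.5 · 1.97

14.7750 EBC


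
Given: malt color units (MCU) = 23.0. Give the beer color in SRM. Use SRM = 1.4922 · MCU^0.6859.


SRM = 1.4922 · 23.0^0.6859

12.8185 SRM


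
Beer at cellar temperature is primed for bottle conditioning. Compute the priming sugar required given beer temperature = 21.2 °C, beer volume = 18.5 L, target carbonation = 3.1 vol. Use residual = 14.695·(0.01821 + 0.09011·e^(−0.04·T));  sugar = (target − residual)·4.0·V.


residual = 14.695·(0.01821 + 0.09011·e^(−0.04·21.2)) = 0.8347
sugar = (3.1 − 0.8347)·4.0·18.5

167.6324 g


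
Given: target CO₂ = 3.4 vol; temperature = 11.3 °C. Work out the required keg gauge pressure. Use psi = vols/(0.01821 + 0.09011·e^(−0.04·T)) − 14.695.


psi = 3.4/(0.01821 + 0.09011·e^(−0.04·11.3)) − 14.695

30.3072 psi


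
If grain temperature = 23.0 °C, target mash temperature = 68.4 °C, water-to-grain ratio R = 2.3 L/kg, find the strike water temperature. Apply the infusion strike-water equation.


T_strike = (0.41/R)·(T_mash − T_grain) + T_mash
T_strike = (0.41/2.3)·(68.4 − 23.0) + 68.4

76.4930 °C


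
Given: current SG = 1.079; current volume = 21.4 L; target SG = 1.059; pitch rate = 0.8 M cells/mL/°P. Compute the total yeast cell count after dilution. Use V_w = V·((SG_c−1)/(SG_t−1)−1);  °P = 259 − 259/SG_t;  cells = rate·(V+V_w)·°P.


V_w = 21.4·((1.079−1)/(1.059−1)−1) = 7.2542
V_final = 21.4 + 7.2542 = 28.6542
°P = 259 − 259/1.059 = 14.4297
cells = 0.8·28.6542·14.4297

330.7765 billion cells


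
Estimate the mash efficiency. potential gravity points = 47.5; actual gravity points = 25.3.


efficiency = actual / potential × 100
efficiency = 25.3 / 47.5 × 100

53.2632 %


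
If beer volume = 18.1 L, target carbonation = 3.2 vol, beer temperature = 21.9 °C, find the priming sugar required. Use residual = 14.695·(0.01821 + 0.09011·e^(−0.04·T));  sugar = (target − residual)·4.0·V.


residual = 14.695·(0.01821 + 0.09011·e^(−0.04·21.9)) = 0.8190
sugar = (3.2 − 0.8190)·4.0·18.1

172.3816 g


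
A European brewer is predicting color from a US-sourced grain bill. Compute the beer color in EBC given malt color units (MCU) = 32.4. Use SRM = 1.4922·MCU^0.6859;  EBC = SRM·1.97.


SRM = 1.4922·32.4^0.6859 = 16.2147
EBC = 16.2147·1.97

31.9430 EBC


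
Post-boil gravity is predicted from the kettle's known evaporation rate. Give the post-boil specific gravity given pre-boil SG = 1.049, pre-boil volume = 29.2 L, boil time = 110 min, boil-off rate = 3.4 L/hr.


V_post = V_pre − rate·(t/60);  SG_post = 1 + (SG_pre−1)·V_pre/V_post
V_post = 29.2 − 3.4·(110/60) = 22.9667
SG_post = 1 + (1.049 − 1)·29.2/22.9667

1.0623


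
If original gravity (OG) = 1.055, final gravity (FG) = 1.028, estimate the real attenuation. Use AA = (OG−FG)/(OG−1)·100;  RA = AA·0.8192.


AA = (1.055 − 1.028)/(1.055 − 1)·100 = 49.0909
RA = 49.0909·0.8192

40.2153 %


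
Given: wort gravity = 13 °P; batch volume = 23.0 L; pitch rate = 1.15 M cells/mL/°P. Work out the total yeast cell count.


cells (billions) = rate · V_L · °P
cells = 1.15 · 23.0 · 13

343.8500 billion cells


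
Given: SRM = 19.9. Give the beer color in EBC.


EBC = SRM · 1.97
EBC = 19.9 · 1.97

39.2030 EBC


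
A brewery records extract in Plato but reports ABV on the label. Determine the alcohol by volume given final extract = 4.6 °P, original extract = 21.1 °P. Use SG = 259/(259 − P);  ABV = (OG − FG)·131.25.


OG = 259/(259 − 21.1) = 1.0887
FG = 259/(259 − 4.6) = 1.0181
ABV = (1.0887 − 1.0181)·131.25

9.2677 % ABV


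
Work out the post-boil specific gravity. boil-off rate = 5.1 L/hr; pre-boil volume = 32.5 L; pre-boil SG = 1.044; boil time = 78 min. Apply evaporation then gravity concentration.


V_post = V_pre − rate·(t/60);  SG_post = 1 + (SG_pre−1)·V_pre/V_post
V_post = 32.5 − 5.1·(78/60) = 25.8700
SG_post = 1 + (1.044 − 1)·32.5/25.8700

1.0553


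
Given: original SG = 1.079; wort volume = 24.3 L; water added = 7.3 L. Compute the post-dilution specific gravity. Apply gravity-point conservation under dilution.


SG_new = 1 + (SG_old − 1)·V_old/(V_old + V_water)
pts = (1.079 − 1)·1000·24.3/(24.3 + 7.3) = 60.7500
SG_new = 1 + 60.7500/1000

1.0607


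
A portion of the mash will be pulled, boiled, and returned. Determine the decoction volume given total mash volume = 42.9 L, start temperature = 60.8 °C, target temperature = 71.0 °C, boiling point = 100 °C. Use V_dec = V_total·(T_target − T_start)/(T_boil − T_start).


V_dec = 42.9·(71.0 − 60.8)/(100 − 60.8)

11.1628 L


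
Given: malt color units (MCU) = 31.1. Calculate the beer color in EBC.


SRM = 1.4922·MCU^0.6859;  EBC = SRM·1.97
SRM = 1.4922·31.1^0.6859 = 15.7656
EBC = 15.7656·1.97

31.0583 EBC


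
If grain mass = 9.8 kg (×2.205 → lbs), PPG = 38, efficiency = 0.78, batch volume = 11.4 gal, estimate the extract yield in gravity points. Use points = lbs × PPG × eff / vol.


lbs = 9.8 × 2.205 = 21.6090
points = 21.6090 × 38 × 0.78 / 11.4

56.1834 points


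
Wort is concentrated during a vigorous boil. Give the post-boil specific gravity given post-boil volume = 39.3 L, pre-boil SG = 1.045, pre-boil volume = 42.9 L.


SG_post = 1 + (SG_pre − 1)·V_pre/V_post
pts_pre = (1.045 − 1)·1000 = 45.0000
pts_post = 45.0000·42.9/39.3 = 49.1221
SG_post = 1 + 49.1221/1000

1.0491


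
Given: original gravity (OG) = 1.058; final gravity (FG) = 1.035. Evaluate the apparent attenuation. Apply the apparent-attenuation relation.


AA = (OG − FG)/(OG − 1) · 100
AA = (1.058 − 1.035)/(1.058 − 1) · 100

39.6552 %


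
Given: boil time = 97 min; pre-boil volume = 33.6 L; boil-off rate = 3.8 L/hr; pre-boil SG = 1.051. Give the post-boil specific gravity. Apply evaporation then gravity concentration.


V_post = V_pre − rate·(t/60);  SG_post = 1 + (SG_pre−1)·V_pre/V_post
V_post = 33.6 − 3.8·(97/60) = 27.4567
SG_post = 1 + (1.051 − 1)·33.6/27.4567

1.0624


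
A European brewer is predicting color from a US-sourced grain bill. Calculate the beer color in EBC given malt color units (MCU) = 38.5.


SRM = 1.4922·MCU^0.6859;  EBC = SRM·1.97
SRM = 1.4922·38.5^0.6859 = 18.2513
EBC = 18.2513·1.97

35.9551 EBC


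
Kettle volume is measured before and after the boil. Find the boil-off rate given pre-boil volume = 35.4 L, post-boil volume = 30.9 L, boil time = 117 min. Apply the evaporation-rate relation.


rate = (V_pre − V_post) / (t_min/60)
rate = (35.4 − 30.9) / (117/60)

2.3077 L/hr


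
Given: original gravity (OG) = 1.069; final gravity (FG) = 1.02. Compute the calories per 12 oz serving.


ABW = (OG−FG)·131.25·0.79/FG;  °P = 259 − 259/SG (for OG→OE and FG→AE);  RE = 0.1808·OE + 0.8192·AE;  Cal = (6.9·ABW + 4·(RE−0.1))·FG·3.55
ABW = (1.069 − 1.02)·131.25·0.79/1.02 = 4.9811
OE = 259 − 259/1.069 = 16.7175 °P
AE = 259 − 259/1.02 = 5.0784 °P
RE = 0.1808·16.7175 + 0.8192·5.0784 = 7.1828 °P
Cal = (6.9·4.9811 + 4·(7.1828−0.1))·1.02·3.55

227.0383 kcal


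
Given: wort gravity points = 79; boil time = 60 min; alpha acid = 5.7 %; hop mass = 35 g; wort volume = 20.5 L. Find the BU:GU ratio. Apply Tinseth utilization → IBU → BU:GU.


U = 1.65·0.000125^(GP/1000)·(1−e^(−0.04t))/4.15;  IBU = (α/100)·m·U·1000/V;  BU:GU = IBU/GP
U = 1.65·0.000125^(79/1000)·(1−e^(−0.04·60))/4.15 = 0.1777
IBU = (5.7/100)·35·0.1777·1000/20.5 = 17.2973
BU:GU = 17.2973/79

0.2190


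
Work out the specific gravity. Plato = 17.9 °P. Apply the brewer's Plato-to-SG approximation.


SG = 259/(259 − P)
SG = 259/(259 − 17.9)

1.0742


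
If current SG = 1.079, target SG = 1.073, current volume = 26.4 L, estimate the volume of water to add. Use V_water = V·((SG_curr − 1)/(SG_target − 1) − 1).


V_water = 26.4·((1.079 − 1)/(1.073 − 1) − 1)

2.1699 L


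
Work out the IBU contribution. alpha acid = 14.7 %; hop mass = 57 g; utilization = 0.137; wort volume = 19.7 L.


IBU = (α/100)·mass·U·1000 / V
IBU = (14.7/100)·57·0.137·1000 / 19.7

58.2702 IBU


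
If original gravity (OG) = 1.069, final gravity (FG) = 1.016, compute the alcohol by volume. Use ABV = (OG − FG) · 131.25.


ABV = (1.069 − 1.016) · 131.25

6.9562 % ABV


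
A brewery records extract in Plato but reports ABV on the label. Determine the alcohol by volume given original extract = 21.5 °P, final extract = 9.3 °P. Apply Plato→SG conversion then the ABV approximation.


SG = 259/(259 − P);  ABV = (OG − FG)·131.25
OG = 259/(259 − 21.5) = 1.0905
FG = 259/(259 − 9.3) = 1.0372
ABV = (1.0905 − 1.0372)·131.25

6.9932 % ABV


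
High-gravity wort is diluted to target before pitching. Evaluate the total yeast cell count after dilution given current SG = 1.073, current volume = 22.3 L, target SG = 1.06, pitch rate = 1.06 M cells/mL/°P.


V_w = V·((SG_c−1)/(SG_t−1)−1);  °P = 259 − 259/SG_t;  cells = rate·(V+V_w)·°P
V_w = 22.3·((1.073−1)/(1.06−1)−1) = 4.8317
V_final = 22.3 + 4.8317 = 27.1317
°P = 259 − 259/1.06 = 14.6604
cells = 1.06·27.1317·14.6604

421.6261 billion cells


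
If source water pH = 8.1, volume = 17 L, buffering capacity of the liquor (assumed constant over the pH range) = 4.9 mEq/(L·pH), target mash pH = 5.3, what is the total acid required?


acid = buffering capacity · (pH_source − pH_target) · V
acid = 4.9 · (8.1 − 5.3) · 17

233.2400 mEq


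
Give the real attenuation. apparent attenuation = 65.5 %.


RA = AA · 0.8192
RA = 65.5 · 0.8192

53.6576 %


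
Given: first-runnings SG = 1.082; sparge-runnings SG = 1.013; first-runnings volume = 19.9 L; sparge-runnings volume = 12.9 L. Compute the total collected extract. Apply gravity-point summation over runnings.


total = Σ (SG_i − 1)·1000·V_i
first = (1.082 − 1)·1000·19.9 = 1631.8000
sparge = (1.013 − 1)·1000·12.9 = 167.7000
total = 1631.8000 + 167.7000

1799.5000 gravity·L


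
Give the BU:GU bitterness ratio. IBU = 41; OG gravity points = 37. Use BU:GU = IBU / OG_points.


BU:GU = 41 / 37

1.1081


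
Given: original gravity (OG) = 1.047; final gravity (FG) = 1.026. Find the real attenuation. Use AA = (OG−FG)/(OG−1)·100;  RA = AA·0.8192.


AA = (1.047 − 1.026)/(1.047 − 1)·100 = 44.6809
RA = 44.6809·0.8192

36.6026 %


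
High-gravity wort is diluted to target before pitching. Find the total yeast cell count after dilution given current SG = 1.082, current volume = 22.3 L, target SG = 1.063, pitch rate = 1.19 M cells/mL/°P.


V_w = V·((SG_c−1)/(SG_t−1)−1);  °P = 259 − 259/SG_t;  cells = rate·(V+V_w)·°P
V_w = 22.3·((1.082−1)/(1.063−1)−1) = 6.7254
V_final = 22.3 + 6.7254 = 29.0254
°P = 259 − 259/1.063 = 15.3500
cells = 1.19·29.0254·15.3500

530.1908 billion cells


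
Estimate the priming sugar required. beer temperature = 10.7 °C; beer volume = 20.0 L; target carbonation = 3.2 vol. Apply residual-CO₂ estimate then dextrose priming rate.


residual = 14.695·(0.01821 + 0.09011·e^(−0.04·T));  sugar = (target − residual)·4.0·V
residual = 14.695·(0.01821 + 0.09011·e^(−0.04·10.7)) = 1.1307
sugar = (3.2 − 1.1307)·4.0·20.0

165.5438 g


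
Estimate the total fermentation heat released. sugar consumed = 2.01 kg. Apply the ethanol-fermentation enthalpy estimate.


Q = m_sugar · 590 kJ/kg
Q = 2.01 · 590

1185.9000 kJ


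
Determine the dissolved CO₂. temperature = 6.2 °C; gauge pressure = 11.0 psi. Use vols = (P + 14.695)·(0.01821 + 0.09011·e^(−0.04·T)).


vols = (11.0 + 14.695)·(0.01821 + 0.09011·e^(−0.04·6.2))

2.2747 volumes


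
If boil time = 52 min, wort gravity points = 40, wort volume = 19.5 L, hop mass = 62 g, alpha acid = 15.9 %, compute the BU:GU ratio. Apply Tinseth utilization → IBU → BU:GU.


U = 1.65·0.000125^(GP/1000)·(1−e^(−0.04t))/4.15;  IBU = (α/100)·m·U·1000/V;  BU:GU = IBU/GP
U = 1.65·0.000125^(40/1000)·(1−e^(−0.04·52))/4.15 = 0.2429
IBU = (15.9/100)·62·0.2429·1000/19.5 = 122.7748
BU:GU = 122.7748/40

3.0694


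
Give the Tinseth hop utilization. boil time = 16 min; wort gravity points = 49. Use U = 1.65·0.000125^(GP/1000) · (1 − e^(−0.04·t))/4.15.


bigness = 1.65·0.000125^(49/1000) = 1.0623
boil_factor = (1 − e^(−0.04·16))/4.15 = 0.1139
U = 1.0623 · 0.1139

0.1210


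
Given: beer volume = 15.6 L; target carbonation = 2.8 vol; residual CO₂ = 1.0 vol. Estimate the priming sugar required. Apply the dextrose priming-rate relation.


sugar = (target − residual)·4.0·V
sugar = (2.8 − 1.0)·4.0·15.6

112.3200 g


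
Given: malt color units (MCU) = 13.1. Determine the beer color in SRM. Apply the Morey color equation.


SRM = 1.4922 · MCU^0.6859
SRM = 1.4922 · 13.1^0.6859

8.7129 SRM


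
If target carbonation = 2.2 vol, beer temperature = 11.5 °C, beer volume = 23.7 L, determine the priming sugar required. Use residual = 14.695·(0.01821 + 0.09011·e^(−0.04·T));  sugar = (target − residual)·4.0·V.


residual = 14.695·(0.01821 + 0.09011·e^(−0.04·11.5)) = 1.1035
sugar = (2.2 − 1.1035)·4.0·23.7

103.9462 g


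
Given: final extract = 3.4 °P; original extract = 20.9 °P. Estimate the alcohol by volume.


SG = 259/(259 − P);  ABV = (OG − FG)·131.25
OG = 259/(259 − 20.9) = 1.0878
FG = 259/(259 − 3.4) = 1.0133
ABV = (1.0878 − 1.0133)·131.25

9.7750 % ABV


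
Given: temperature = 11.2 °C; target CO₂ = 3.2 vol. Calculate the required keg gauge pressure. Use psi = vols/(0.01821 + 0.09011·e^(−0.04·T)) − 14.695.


psi = 3.2/(0.01821 + 0.09011·e^(−0.04·11.2)) − 14.695

27.5316 psi


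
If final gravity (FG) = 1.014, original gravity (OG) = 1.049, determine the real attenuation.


AA = (OG−FG)/(OG−1)·100;  RA = AA·0.8192
AA = (1.049 − 1.014)/(1.049 − 1)·100 = 71.4286
RA = 71.4286·0.8192

58.5143 %


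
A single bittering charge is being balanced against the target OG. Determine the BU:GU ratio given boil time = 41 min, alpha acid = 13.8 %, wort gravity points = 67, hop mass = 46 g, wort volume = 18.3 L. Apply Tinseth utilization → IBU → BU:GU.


U = 1.65·0.000125^(GP/1000)·(1−e^(−0.04t))/4.15;  IBU = (α/100)·m·U·1000/V;  BU:GU = IBU/GP
U = 1.65·0.000125^(67/1000)·(1−e^(−0.04·41))/4.15 = 0.1755
IBU = (13.8/100)·46·0.1755·1000/18.3 = 60.8780
BU:GU = 60.8780/67

0.9086


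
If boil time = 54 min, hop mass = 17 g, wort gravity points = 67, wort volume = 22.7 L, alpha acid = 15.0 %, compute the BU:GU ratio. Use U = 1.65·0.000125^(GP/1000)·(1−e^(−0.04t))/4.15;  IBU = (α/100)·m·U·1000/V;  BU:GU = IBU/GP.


U = 1.65·0.000125^(67/1000)·(1−e^(−0.04·54))/4.15 = 0.1926
IBU = (15.0/100)·17·0.1926·1000/22.7 = 21.6385
BU:GU = 21.6385/67

0.3230


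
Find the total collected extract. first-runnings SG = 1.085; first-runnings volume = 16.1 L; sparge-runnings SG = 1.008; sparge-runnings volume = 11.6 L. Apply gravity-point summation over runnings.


total = Σ (SG_i − 1)·1000·V_i
first = (1.085 − 1)·1000·16.1 = 1368.5000
sparge = (1.008 − 1)·1000·11.6 = 92.8000
total = 1368.5000 + 92.8000

1461.3000 gravity·L


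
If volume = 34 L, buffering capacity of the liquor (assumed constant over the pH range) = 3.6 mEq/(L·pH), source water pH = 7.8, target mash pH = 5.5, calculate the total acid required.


acid = buffering capacity · (pH_source − pH_target) · V
acid = 3.6 · (7.8 − 5.5) · 34

281.5200 mEq


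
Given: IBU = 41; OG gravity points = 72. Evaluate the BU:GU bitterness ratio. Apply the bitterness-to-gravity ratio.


BU:GU = IBU / OG_points
BU:GU = 41 / 72

0.5694


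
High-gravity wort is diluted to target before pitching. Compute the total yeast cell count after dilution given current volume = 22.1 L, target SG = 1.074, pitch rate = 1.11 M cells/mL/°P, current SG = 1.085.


V_w = V·((SG_c−1)/(SG_t−1)−1);  °P = 259 − 259/SG_t;  cells = rate·(V+V_w)·°P
V_w = 22.1·((1.085−1)/(1.074−1)−1) = 3.2851
V_final = 22.1 + 3.2851 = 25.3851
°P = 259 − 259/1.074 = 17.8454
cells = 1.11·25.3851·17.8454

502.8398 billion cells


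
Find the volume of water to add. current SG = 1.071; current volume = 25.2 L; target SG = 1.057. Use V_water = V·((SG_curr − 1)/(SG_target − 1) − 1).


V_water = 25.2·((1.071 − 1)/(1.057 − 1) − 1)

6.1895 L


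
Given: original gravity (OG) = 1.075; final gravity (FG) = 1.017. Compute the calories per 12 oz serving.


ABW = (OG−FG)·131.25·0.79/FG;  °P = 259 − 259/SG (for OG→OE and FG→AE);  RE = 0.1808·OE + 0.8192·AE;  Cal = (6.9·ABW + 4·(RE−0.1))·FG·3.55
ABW = (1.075 − 1.017)·131.25·0.79/1.017 = 5.9133
OE = 259 − 259/1.075 = 18.0698 °P
AE = 259 − 259/1.017 = 4.3294 °P
RE = 0.1808·18.0698 + 0.8192·4.3294 = 6.8137 °P
Cal = (6.9·5.9133 + 4·(6.8137−0.1))·1.017·3.55

244.2645 kcal


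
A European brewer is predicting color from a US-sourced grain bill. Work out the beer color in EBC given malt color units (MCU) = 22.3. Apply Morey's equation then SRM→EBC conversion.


SRM = 1.4922·MCU^0.6859;  EBC = SRM·1.97
SRM = 1.4922·22.3^0.6859 = 12.5496
EBC = 12.5496·1.97

24.7227 EBC


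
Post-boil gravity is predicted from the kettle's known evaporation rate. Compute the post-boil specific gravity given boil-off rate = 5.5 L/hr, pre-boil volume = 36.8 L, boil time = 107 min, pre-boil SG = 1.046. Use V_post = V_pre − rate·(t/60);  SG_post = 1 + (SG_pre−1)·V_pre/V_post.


V_post = 36.8 − 5.5·(107/60) = 26.9917
SG_post = 1 + (1.046 − 1)·36.8/26.9917

1.0627


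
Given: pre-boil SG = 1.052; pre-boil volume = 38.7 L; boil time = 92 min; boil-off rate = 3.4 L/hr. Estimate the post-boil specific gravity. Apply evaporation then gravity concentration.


V_post = V_pre − rate·(t/60);  SG_post = 1 + (SG_pre−1)·V_pre/V_post
V_post = 38.7 − 3.4·(92/60) = 33.4867
SG_post = 1 + (1.052 − 1)·38.7/33.4867

1.0601


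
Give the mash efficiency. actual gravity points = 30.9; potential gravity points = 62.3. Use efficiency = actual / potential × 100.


efficiency = 30.9 / 62.3 × 100

49.5987 %


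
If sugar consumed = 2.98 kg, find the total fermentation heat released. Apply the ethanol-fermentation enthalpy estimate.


Q = m_sugar · 590 kJ/kg
Q = 2.98 · 590

1758.2000 kJ


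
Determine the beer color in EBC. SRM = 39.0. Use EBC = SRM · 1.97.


EBC = 39.0 · 1.97

76.8300 EBC


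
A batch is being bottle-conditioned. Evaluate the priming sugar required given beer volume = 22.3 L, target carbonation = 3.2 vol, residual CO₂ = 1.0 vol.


sugar = (target − residual)·4.0·V
sugar = (3.2 − 1.0)·4.0·22.3

196.2400 g


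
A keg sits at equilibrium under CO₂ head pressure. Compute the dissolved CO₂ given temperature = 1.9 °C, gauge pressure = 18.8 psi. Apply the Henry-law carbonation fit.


vols = (P + 14.695)·(0.01821 + 0.09011·e^(−0.04·T))
vols = (18.8 + 14.695)·(0.01821 + 0.09011·e^(−0.04·1.9))

3.4073 volumes


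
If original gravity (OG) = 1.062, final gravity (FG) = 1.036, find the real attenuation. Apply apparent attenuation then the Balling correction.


AA = (OG−FG)/(OG−1)·100;  RA = AA·0.8192
AA = (1.062 − 1.036)/(1.062 − 1)·100 = 41.9355
RA = 41.9355·0.8192

34.3535 %


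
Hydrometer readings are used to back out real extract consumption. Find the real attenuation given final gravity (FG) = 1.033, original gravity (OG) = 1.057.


AA = (OG−FG)/(OG−1)·100;  RA = AA·0.8192
AA = (1.057 − 1.033)/(1.057 − 1)·100 = 42.1053
RA = 42.1053·0.8192

34.4926 %


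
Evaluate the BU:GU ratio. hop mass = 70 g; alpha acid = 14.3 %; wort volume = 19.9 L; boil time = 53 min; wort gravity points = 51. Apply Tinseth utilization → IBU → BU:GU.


U = 1.65·0.000125^(GP/1000)·(1−e^(−0.04t))/4.15;  IBU = (α/100)·m·U·1000/V;  BU:GU = IBU/GP
U = 1.65·0.000125^(51/1000)·(1−e^(−0.04·53))/4.15 = 0.2212
IBU = (14.3/100)·70·0.2212·1000/19.9 = 111.2824
BU:GU = 111.2824/51

2.1820


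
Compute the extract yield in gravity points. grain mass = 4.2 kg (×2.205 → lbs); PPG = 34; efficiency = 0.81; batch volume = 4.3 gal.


points = lbs × PPG × eff / vol
lbs = 4.2 × 2.205 = 9.2610
points = 9.2610 × 34 × 0.81 / 4.3

59.3135 points


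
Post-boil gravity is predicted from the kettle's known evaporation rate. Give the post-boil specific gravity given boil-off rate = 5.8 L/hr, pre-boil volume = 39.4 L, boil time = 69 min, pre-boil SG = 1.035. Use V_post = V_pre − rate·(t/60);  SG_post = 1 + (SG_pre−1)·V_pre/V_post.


V_post = 39.4 − 5.8·(69/60) = 32.7300
SG_post = 1 + (1.035 − 1)·39.4/32.7300

1.0421


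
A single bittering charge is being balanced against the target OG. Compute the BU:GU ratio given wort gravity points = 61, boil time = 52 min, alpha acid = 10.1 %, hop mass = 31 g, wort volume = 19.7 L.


U = 1.65·0.000125^(GP/1000)·(1−e^(−0.04t))/4.15;  IBU = (α/100)·m·U·1000/V;  BU:GU = IBU/GP
U = 1.65·0.000125^(61/1000)·(1−e^(−0.04·52))/4.15 = 0.2011
IBU = (10.1/100)·31·0.2011·1000/19.7 = 31.9600
BU:GU = 31.9600/61

0.5239


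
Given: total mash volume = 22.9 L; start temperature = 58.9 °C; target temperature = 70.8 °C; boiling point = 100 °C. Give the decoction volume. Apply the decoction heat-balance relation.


V_dec = V_total·(T_target − T_start)/(T_boil − T_start)
V_dec = 22.9·(70.8 − 58.9)/(100 − 58.9)

6.6304 L


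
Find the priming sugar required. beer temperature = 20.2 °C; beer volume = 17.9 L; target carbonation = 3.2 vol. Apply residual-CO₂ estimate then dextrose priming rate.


residual = 14.695·(0.01821 + 0.09011·e^(−0.04·T));  sugar = (target − residual)·4.0·V
residual = 14.695·(0.01821 + 0.09011·e^(−0.04·20.2)) = 0.8578
sugar = (3.2 − 0.8578)·4.0·17.9

167.6986 g


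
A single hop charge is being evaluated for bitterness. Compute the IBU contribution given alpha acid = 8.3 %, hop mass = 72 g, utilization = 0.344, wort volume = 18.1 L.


IBU = (α/100)·mass·U·1000 / V
IBU = (8.3/100)·72·0.344·1000 / 18.1

113.5770 IBU


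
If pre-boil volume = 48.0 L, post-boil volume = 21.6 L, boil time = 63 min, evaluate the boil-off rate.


rate = (V_pre − V_post) / (t_min/60)
rate = (48.0 − 21.6) / (63/60)

25.1429 L/hr


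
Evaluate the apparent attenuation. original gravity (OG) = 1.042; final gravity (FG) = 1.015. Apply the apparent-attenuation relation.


AA = (OG − FG)/(OG − 1) · 100
AA = (1.042 − 1.015)/(1.042 − 1) · 100

64.2857 %


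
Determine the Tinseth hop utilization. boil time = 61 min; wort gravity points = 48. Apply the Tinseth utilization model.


U = 1.65·0.000125^(GP/1000) · (1 − e^(−0.04·t))/4.15
bigness = 1.65·0.000125^(48/1000) = 1.0719
boil_factor = (1 − e^(−0.04·61))/4.15 = 0.2200
U = 1.0719 · 0.2200

0.2358


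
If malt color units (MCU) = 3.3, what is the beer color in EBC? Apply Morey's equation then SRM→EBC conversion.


SRM = 1.4922·MCU^0.6859;  EBC = SRM·1.97
SRM = 1.4922·3.3^0.6859 = 3.3844
EBC = 3.3844·1.97

6.6672 EBC


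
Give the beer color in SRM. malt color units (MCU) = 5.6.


SRM = 1.4922 · MCU^0.6859
SRM = 1.4922 · 5.6^0.6859

4.8642 SRM


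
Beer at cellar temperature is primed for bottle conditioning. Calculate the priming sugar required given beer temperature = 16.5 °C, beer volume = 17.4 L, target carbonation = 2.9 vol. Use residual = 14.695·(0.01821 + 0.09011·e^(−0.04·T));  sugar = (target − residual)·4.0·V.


residual = 14.695·(0.01821 + 0.09011·e^(−0.04·16.5)) = 0.9520
sugar = (2.9 − 0.9520)·4.0·17.4

135.5813 g


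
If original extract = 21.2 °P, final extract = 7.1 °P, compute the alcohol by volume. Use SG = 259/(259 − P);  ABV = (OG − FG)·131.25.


OG = 259/(259 − 21.2) = 1.0892
FG = 259/(259 − 7.1) = 1.0282
ABV = (1.0892 − 1.0282)·131.25

8.0016 % ABV


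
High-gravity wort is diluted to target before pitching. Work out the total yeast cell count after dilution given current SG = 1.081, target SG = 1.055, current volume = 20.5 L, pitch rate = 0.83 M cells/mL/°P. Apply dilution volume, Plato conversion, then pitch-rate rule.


V_w = V·((SG_c−1)/(SG_t−1)−1);  °P = 259 − 259/SG_t;  cells = rate·(V+V_w)·°P
V_w = 20.5·((1.081−1)/(1.055−1)−1) = 9.6909
V_final = 20.5 + 9.6909 = 30.1909
°P = 259 − 259/1.055 = 13.5024
cells = 0.83·30.1909·13.5024

338.3485 billion cells


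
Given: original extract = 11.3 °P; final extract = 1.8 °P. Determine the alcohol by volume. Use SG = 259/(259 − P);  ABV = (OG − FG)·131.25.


OG = 259/(259 − 11.3) = 1.0456
FG = 259/(259 − 1.8) = 1.0070
ABV = (1.0456 − 1.0070)·131.25

5.0690 % ABV


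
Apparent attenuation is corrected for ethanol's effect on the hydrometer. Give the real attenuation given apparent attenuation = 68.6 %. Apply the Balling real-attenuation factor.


RA = AA · 0.8192
RA = 68.6 · 0.8192

56.1971 %


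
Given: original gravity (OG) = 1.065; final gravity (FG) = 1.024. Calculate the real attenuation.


AA = (OG−FG)/(OG−1)·100;  RA = AA·0.8192
AA = (1.065 − 1.024)/(1.065 − 1)·100 = 63.0769
RA = 63.0769·0.8192

51.6726 %


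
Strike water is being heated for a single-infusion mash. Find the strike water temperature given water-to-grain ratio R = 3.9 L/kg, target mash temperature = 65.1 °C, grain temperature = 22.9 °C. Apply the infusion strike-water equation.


T_strike = (0.41/R)·(T_mash − T_grain) + T_mash
T_strike = (0.41/3.9)·(65.1 − 22.9) + 65.1

69.5364 °C


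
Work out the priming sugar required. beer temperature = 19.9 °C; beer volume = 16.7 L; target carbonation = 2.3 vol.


residual = 14.695·(0.01821 + 0.09011·e^(−0.04·T));  sugar = (target − residual)·4.0·V
residual = 14.695·(0.01821 + 0.09011·e^(−0.04·19.9)) = 0.8650
sugar = (2.3 − 0.8650)·4.0·16.7

95.8602 g


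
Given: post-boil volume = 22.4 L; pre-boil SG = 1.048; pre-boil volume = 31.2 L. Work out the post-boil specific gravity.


SG_post = 1 + (SG_pre − 1)·V_pre/V_post
pts_pre = (1.048 − 1)·1000 = 48.0000
pts_post = 48.0000·31.2/22.4 = 66.8571
SG_post = 1 + 66.8571/1000

1.0669


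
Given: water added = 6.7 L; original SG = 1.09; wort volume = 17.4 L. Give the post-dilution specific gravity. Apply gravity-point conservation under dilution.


SG_new = 1 + (SG_old − 1)·V_old/(V_old + V_water)
pts = (1.09 − 1)·1000·17.4/(17.4 + 6.7) = 64.9793
SG_new = 1 + 64.9793/1000

1.0650


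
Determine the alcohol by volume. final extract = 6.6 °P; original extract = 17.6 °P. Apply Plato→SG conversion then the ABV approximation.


SG = 259/(259 − P);  ABV = (OG − FG)·131.25
OG = 259/(259 − 17.6) = 1.0729
FG = 259/(259 − 6.6) = 1.0261
ABV = (1.0729 − 1.0261)·131.25

6.1371 % ABV


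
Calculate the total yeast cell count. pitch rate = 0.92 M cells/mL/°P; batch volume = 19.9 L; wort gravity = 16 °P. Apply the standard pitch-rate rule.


cells (billions) = rate · V_L · °P
cells = 0.92 · 19.9 · 16

292.9280 billion cells


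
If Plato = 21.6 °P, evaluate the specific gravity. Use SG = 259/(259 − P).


SG = 259/(259 − 21.6)

1.0910


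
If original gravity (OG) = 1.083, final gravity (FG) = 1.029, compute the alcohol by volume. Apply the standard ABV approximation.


ABV = (OG − FG) · 131.25
ABV = (1.083 − 1.029) · 131.25

7.0875 % ABV


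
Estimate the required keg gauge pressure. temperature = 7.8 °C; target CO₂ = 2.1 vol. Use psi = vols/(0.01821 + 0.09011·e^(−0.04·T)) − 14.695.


psi = 2.1/(0.01821 + 0.09011·e^(−0.04·7.8)) − 14.695

10.2548 psi


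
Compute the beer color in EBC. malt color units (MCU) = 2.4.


SRM = 1.4922·MCU^0.6859;  EBC = SRM·1.97
SRM = 1.4922·2.4^0.6859 = 2.7203
EBC = 2.7203·1.97

5.3590 EBC


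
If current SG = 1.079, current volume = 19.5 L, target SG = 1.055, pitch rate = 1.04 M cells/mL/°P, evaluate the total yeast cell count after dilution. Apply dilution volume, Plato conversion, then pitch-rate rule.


V_w = V·((SG_c−1)/(SG_t−1)−1);  °P = 259 − 259/SG_t;  cells = rate·(V+V_w)·°P
V_w = 19.5·((1.079−1)/(1.055−1)−1) = 8.5091
V_final = 19.5 + 8.5091 = 28.0091
°P = 259 − 259/1.055 = 13.5024
cells = 1.04·28.0091·13.5024

393.3167 billion cells


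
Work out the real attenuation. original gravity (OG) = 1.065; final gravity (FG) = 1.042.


AA = (OG−FG)/(OG−1)·100;  RA = AA·0.8192
AA = (1.065 − 1.042)/(1.065 − 1)·100 = 35.3846
RA = 35.3846·0.8192

28.9871 %


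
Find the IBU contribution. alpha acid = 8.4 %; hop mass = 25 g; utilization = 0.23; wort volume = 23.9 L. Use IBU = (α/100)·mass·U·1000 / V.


IBU = (8.4/100)·25·0.23·1000 / 23.9

20.2092 IBU


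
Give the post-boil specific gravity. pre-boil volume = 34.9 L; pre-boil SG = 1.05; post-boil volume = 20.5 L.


SG_post = 1 + (SG_pre − 1)·V_pre/V_post
pts_pre = (1.05 − 1)·1000 = 50.0000
pts_post = 50.0000·34.9/20.5 = 85.1220
SG_post = 1 + 85.1220/1000

1.0851


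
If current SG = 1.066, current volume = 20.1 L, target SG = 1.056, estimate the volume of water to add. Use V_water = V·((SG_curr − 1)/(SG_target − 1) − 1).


V_water = 20.1·((1.066 − 1)/(1.056 − 1) − 1)

3.5893 L


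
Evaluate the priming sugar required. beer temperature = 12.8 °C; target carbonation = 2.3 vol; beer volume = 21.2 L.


residual = 14.695·(0.01821 + 0.09011·e^(−0.04·T));  sugar = (target − residual)·4.0·V
residual = 14.695·(0.01821 + 0.09011·e^(−0.04·12.8)) = 1.0612
sugar = (2.3 − 1.0612)·4.0·21.2

105.0533 g


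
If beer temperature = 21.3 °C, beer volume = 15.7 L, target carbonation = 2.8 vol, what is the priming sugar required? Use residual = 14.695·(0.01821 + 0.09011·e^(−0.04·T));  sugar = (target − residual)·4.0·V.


residual = 14.695·(0.01821 + 0.09011·e^(−0.04·21.3)) = 0.8324
sugar = (2.8 − 0.8324)·4.0·15.7

123.5632 g


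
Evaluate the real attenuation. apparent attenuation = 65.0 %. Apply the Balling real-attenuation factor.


RA = AA · 0.8192
RA = 65.0 · 0.8192

53.2480 %


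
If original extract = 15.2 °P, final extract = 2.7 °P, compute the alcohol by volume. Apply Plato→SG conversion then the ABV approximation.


SG = 259/(259 − P);  ABV = (OG − FG)·131.25
OG = 259/(259 − 15.2) = 1.0623
FG = 259/(259 − 2.7) = 1.0105
ABV = (1.0623 − 1.0105)·131.25

6.8003 % ABV


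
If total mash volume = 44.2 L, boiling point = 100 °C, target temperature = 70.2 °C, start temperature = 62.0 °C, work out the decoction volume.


V_dec = V_total·(T_target − T_start)/(T_boil − T_start)
V_dec = 44.2·(70.2 − 62.0)/(100 − 62.0)

9.5379 L


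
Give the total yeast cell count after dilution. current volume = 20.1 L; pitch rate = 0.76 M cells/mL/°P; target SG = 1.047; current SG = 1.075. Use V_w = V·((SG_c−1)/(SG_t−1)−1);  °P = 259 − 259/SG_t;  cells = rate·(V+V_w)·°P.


V_w = 20.1·((1.075−1)/(1.047−1)−1) = 11.9745
V_final = 20.1 + 11.9745 = 32.0745
°P = 259 − 259/1.047 = 11.6266
cells = 0.76·32.0745·11.6266

283.4158 billion cells


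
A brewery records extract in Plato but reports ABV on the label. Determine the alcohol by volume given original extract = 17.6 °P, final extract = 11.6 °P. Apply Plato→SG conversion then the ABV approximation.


SG = 259/(259 − P);  ABV = (OG − FG)·131.25
OG = 259/(259 − 17.6) = 1.0729
FG = 259/(259 − 11.6) = 1.0469
ABV = (1.0729 − 1.0469)·131.25

3.4152 % ABV


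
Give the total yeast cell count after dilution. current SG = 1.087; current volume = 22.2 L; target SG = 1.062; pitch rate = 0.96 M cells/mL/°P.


V_w = V·((SG_c−1)/(SG_t−1)−1);  °P = 259 − 259/SG_t;  cells = rate·(V+V_w)·°P
V_w = 22.2·((1.087−1)/(1.062−1)−1) = 8.9516
V_final = 22.2 + 8.9516 = 31.1516
°P = 259 − 259/1.062 = 15.1205
cells = 0.96·31.1516·15.1205

452.1877 billion cells


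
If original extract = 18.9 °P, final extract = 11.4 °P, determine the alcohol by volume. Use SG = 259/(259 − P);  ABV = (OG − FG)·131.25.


OG = 259/(259 − 18.9) = 1.0787
FG = 259/(259 − 11.4) = 1.0460
ABV = (1.0787 − 1.0460)·131.25

4.2886 % ABV


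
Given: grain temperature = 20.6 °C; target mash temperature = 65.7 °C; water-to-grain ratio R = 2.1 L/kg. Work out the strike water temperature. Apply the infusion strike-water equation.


T_strike = (0.41/R)·(T_mash − T_grain) + T_mash
T_strike = (0.41/2.1)·(65.7 − 20.6) + 65.7

74.5052 °C


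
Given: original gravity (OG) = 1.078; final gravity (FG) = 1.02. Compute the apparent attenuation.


AA = (OG − FG)/(OG − 1) · 100
AA = (1.078 − 1.02)/(1.078 − 1) · 100

74.3590 %


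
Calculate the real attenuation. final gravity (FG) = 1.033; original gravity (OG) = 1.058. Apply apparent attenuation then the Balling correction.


AA = (OG−FG)/(OG−1)·100;  RA = AA·0.8192
AA = (1.058 − 1.033)/(1.058 − 1)·100 = 43.1034
RA = 43.1034·0.8192

35.3103 %


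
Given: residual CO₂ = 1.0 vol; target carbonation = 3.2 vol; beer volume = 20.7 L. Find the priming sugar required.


sugar = (target − residual)·4.0·V
sugar = (3.2 − 1.0)·4.0·20.7

182.1600 g


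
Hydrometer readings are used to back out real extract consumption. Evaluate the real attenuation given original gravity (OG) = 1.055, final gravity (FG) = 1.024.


AA = (OG−FG)/(OG−1)·100;  RA = AA·0.8192
AA = (1.055 − 1.024)/(1.055 − 1)·100 = 56.3636
RA = 56.3636·0.8192

46.1731 %


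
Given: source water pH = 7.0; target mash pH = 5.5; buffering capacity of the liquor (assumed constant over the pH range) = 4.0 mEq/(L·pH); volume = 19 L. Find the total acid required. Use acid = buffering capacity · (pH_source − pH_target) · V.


acid = 4.0 · (7.0 − 5.5) · 19

114.0000 mEq


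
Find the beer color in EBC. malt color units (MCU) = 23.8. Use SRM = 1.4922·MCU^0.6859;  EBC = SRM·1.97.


SRM = 1.4922·23.8^0.6859 = 13.1226
EBC = 13.1226·1.97

25.8516 EBC


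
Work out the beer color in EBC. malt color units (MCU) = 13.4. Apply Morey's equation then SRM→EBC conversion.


SRM = 1.4922·MCU^0.6859;  EBC = SRM·1.97
SRM = 1.4922·13.4^0.6859 = 8.8493
EBC = 8.8493·1.97

17.4331 EBC


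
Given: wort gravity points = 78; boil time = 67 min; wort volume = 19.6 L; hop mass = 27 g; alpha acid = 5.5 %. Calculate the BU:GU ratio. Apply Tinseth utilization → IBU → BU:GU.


U = 1.65·0.000125^(GP/1000)·(1−e^(−0.04t))/4.15;  IBU = (α/100)·m·U·1000/V;  BU:GU = IBU/GP
U = 1.65·0.000125^(78/1000)·(1−e^(−0.04·67))/4.15 = 0.1837
IBU = (5.5/100)·27·0.1837·1000/19.6 = 13.9193
BU:GU = 13.9193/78

0.1785


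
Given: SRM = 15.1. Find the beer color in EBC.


EBC = SRM · 1.97
EBC = 15.1 · 1.97

29.7470 EBC


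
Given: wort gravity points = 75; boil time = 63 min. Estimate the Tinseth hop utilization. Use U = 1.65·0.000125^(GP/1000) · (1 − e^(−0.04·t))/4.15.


bigness = 1.65·0.000125^(75/1000) = 0.8409
boil_factor = (1 − e^(−0.04·63))/4.15 = 0.2216
U = 0.8409 · 0.2216

0.1863
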